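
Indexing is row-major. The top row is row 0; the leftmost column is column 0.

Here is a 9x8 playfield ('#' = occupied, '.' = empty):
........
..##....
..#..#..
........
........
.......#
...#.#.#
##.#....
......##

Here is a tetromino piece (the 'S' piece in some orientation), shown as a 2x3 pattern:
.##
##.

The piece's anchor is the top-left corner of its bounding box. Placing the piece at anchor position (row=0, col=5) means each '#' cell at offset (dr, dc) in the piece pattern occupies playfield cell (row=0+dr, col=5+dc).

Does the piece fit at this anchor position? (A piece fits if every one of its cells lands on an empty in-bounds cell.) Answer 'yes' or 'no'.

Check each piece cell at anchor (0, 5):
  offset (0,1) -> (0,6): empty -> OK
  offset (0,2) -> (0,7): empty -> OK
  offset (1,0) -> (1,5): empty -> OK
  offset (1,1) -> (1,6): empty -> OK
All cells valid: yes

Answer: yes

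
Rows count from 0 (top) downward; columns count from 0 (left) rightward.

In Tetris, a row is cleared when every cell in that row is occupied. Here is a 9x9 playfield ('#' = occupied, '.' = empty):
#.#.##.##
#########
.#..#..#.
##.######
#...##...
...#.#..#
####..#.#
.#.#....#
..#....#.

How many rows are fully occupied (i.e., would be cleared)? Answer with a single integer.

Answer: 1

Derivation:
Check each row:
  row 0: 3 empty cells -> not full
  row 1: 0 empty cells -> FULL (clear)
  row 2: 6 empty cells -> not full
  row 3: 1 empty cell -> not full
  row 4: 6 empty cells -> not full
  row 5: 6 empty cells -> not full
  row 6: 3 empty cells -> not full
  row 7: 6 empty cells -> not full
  row 8: 7 empty cells -> not full
Total rows cleared: 1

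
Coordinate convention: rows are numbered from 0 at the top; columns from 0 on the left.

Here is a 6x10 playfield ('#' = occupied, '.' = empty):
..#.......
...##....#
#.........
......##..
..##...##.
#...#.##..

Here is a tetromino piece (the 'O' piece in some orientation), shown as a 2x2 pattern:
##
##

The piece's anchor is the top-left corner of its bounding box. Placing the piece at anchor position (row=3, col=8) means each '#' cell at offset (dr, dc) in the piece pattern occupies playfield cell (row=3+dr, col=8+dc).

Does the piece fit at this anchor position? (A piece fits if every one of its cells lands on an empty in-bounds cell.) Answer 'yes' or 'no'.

Check each piece cell at anchor (3, 8):
  offset (0,0) -> (3,8): empty -> OK
  offset (0,1) -> (3,9): empty -> OK
  offset (1,0) -> (4,8): occupied ('#') -> FAIL
  offset (1,1) -> (4,9): empty -> OK
All cells valid: no

Answer: no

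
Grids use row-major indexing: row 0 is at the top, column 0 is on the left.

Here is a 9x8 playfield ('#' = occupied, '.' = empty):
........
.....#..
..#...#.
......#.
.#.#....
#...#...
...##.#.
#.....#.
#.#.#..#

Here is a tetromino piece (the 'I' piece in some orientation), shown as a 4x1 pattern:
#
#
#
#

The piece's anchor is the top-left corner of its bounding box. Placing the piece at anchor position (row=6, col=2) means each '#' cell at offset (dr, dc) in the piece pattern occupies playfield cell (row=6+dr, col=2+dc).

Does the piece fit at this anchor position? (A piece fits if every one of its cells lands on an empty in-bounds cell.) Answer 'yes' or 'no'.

Check each piece cell at anchor (6, 2):
  offset (0,0) -> (6,2): empty -> OK
  offset (1,0) -> (7,2): empty -> OK
  offset (2,0) -> (8,2): occupied ('#') -> FAIL
  offset (3,0) -> (9,2): out of bounds -> FAIL
All cells valid: no

Answer: no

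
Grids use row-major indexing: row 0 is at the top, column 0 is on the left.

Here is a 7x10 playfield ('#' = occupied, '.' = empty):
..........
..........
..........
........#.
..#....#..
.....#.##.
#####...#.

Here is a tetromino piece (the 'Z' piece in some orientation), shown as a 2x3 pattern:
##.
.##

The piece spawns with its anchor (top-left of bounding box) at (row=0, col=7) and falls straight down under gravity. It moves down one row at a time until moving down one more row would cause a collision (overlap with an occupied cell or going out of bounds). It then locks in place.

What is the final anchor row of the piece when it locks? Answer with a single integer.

Spawn at (row=0, col=7). Try each row:
  row 0: fits
  row 1: fits
  row 2: blocked -> lock at row 1

Answer: 1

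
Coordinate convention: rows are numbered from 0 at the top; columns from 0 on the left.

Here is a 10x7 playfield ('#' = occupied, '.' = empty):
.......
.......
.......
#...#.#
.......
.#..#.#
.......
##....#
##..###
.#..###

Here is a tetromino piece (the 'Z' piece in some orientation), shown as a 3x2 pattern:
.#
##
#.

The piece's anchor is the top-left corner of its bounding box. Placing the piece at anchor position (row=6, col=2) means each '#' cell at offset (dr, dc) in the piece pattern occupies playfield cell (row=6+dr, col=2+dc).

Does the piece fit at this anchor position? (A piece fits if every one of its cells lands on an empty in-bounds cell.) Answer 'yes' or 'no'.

Check each piece cell at anchor (6, 2):
  offset (0,1) -> (6,3): empty -> OK
  offset (1,0) -> (7,2): empty -> OK
  offset (1,1) -> (7,3): empty -> OK
  offset (2,0) -> (8,2): empty -> OK
All cells valid: yes

Answer: yes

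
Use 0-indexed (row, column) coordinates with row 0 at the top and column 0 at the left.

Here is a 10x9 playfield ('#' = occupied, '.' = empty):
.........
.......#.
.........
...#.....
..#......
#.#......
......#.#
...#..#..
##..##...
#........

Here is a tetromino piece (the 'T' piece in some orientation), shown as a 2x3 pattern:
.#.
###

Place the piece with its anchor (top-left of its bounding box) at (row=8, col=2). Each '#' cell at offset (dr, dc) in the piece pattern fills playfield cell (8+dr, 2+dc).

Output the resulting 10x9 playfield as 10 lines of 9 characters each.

Fill (8+0,2+1) = (8,3)
Fill (8+1,2+0) = (9,2)
Fill (8+1,2+1) = (9,3)
Fill (8+1,2+2) = (9,4)

Answer: .........
.......#.
.........
...#.....
..#......
#.#......
......#.#
...#..#..
##.###...
#.###....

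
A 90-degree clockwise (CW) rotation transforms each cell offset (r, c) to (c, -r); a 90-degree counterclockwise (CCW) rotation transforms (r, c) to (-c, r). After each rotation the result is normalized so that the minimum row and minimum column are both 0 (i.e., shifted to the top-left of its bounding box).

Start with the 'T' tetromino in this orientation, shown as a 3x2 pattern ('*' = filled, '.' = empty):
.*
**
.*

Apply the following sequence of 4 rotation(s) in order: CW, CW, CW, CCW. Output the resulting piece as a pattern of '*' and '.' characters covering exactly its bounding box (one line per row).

Answer: *.
**
*.

Derivation:
Start:
.*
**
.*
After rotation 1 (CW):
.*.
***
After rotation 2 (CW):
*.
**
*.
After rotation 3 (CW):
***
.*.
After rotation 4 (CCW):
*.
**
*.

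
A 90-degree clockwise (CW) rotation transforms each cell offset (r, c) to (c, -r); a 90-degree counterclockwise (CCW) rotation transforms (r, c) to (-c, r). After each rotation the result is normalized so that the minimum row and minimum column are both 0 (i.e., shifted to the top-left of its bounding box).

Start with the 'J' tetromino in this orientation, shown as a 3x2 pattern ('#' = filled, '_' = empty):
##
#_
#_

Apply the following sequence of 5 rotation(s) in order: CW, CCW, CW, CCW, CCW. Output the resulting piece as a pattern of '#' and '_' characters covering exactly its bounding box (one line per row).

Start:
##
#_
#_
After rotation 1 (CW):
###
__#
After rotation 2 (CCW):
##
#_
#_
After rotation 3 (CW):
###
__#
After rotation 4 (CCW):
##
#_
#_
After rotation 5 (CCW):
#__
###

Answer: #__
###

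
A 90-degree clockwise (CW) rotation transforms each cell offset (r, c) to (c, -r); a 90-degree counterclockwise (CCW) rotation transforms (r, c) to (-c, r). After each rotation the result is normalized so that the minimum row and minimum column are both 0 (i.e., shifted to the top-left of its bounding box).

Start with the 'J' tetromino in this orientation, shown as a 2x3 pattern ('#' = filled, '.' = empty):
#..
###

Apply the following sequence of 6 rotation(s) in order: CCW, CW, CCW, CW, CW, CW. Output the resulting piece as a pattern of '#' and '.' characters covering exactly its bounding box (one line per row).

Answer: ###
..#

Derivation:
Start:
#..
###
After rotation 1 (CCW):
.#
.#
##
After rotation 2 (CW):
#..
###
After rotation 3 (CCW):
.#
.#
##
After rotation 4 (CW):
#..
###
After rotation 5 (CW):
##
#.
#.
After rotation 6 (CW):
###
..#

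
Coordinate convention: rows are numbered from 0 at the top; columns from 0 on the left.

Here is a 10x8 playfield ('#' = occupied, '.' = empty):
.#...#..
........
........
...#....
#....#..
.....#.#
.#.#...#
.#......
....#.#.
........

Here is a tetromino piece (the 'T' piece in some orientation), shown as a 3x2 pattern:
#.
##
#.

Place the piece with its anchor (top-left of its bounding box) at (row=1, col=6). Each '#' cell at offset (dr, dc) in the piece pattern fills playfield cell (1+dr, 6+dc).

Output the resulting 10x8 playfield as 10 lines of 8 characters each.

Fill (1+0,6+0) = (1,6)
Fill (1+1,6+0) = (2,6)
Fill (1+1,6+1) = (2,7)
Fill (1+2,6+0) = (3,6)

Answer: .#...#..
......#.
......##
...#..#.
#....#..
.....#.#
.#.#...#
.#......
....#.#.
........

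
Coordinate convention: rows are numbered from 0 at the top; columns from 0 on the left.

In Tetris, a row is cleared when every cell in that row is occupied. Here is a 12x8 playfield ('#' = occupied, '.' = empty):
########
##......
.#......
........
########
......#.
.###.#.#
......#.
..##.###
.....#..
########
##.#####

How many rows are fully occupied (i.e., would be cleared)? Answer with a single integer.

Check each row:
  row 0: 0 empty cells -> FULL (clear)
  row 1: 6 empty cells -> not full
  row 2: 7 empty cells -> not full
  row 3: 8 empty cells -> not full
  row 4: 0 empty cells -> FULL (clear)
  row 5: 7 empty cells -> not full
  row 6: 3 empty cells -> not full
  row 7: 7 empty cells -> not full
  row 8: 3 empty cells -> not full
  row 9: 7 empty cells -> not full
  row 10: 0 empty cells -> FULL (clear)
  row 11: 1 empty cell -> not full
Total rows cleared: 3

Answer: 3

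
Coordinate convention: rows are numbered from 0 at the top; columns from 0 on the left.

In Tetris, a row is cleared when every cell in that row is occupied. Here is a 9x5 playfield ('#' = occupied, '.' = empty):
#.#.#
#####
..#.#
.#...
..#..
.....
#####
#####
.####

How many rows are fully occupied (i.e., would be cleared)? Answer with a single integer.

Check each row:
  row 0: 2 empty cells -> not full
  row 1: 0 empty cells -> FULL (clear)
  row 2: 3 empty cells -> not full
  row 3: 4 empty cells -> not full
  row 4: 4 empty cells -> not full
  row 5: 5 empty cells -> not full
  row 6: 0 empty cells -> FULL (clear)
  row 7: 0 empty cells -> FULL (clear)
  row 8: 1 empty cell -> not full
Total rows cleared: 3

Answer: 3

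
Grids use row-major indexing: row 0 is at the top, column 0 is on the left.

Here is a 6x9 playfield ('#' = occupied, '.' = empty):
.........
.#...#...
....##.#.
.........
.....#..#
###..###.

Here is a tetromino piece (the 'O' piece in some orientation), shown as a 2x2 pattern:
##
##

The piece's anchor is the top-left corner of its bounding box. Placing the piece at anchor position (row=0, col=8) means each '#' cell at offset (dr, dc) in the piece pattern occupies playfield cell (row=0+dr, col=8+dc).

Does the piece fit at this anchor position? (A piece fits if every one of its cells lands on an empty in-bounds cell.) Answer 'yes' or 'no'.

Check each piece cell at anchor (0, 8):
  offset (0,0) -> (0,8): empty -> OK
  offset (0,1) -> (0,9): out of bounds -> FAIL
  offset (1,0) -> (1,8): empty -> OK
  offset (1,1) -> (1,9): out of bounds -> FAIL
All cells valid: no

Answer: no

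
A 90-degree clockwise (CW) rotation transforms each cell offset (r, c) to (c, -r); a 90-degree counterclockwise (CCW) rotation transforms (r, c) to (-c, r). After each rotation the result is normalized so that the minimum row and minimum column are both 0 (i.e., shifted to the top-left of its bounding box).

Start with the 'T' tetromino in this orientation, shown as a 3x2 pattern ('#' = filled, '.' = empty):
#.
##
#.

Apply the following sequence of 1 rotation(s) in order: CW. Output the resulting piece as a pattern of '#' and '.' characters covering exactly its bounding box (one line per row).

Answer: ###
.#.

Derivation:
Start:
#.
##
#.
After rotation 1 (CW):
###
.#.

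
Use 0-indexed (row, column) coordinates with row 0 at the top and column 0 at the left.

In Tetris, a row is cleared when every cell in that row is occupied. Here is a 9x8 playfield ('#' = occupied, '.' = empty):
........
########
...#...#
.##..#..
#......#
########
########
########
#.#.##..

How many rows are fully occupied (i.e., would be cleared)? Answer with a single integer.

Answer: 4

Derivation:
Check each row:
  row 0: 8 empty cells -> not full
  row 1: 0 empty cells -> FULL (clear)
  row 2: 6 empty cells -> not full
  row 3: 5 empty cells -> not full
  row 4: 6 empty cells -> not full
  row 5: 0 empty cells -> FULL (clear)
  row 6: 0 empty cells -> FULL (clear)
  row 7: 0 empty cells -> FULL (clear)
  row 8: 4 empty cells -> not full
Total rows cleared: 4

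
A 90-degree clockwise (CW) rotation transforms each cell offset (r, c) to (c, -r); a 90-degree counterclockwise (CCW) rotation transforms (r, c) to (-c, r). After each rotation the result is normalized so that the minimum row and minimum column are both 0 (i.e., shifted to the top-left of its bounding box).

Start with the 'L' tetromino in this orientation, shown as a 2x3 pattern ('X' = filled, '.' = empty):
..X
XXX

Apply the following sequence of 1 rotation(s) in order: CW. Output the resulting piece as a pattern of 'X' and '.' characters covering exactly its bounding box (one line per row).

Answer: X.
X.
XX

Derivation:
Start:
..X
XXX
After rotation 1 (CW):
X.
X.
XX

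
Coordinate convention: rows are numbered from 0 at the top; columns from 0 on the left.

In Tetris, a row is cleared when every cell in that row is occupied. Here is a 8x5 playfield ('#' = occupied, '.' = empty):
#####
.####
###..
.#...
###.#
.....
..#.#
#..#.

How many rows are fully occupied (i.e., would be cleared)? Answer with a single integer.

Answer: 1

Derivation:
Check each row:
  row 0: 0 empty cells -> FULL (clear)
  row 1: 1 empty cell -> not full
  row 2: 2 empty cells -> not full
  row 3: 4 empty cells -> not full
  row 4: 1 empty cell -> not full
  row 5: 5 empty cells -> not full
  row 6: 3 empty cells -> not full
  row 7: 3 empty cells -> not full
Total rows cleared: 1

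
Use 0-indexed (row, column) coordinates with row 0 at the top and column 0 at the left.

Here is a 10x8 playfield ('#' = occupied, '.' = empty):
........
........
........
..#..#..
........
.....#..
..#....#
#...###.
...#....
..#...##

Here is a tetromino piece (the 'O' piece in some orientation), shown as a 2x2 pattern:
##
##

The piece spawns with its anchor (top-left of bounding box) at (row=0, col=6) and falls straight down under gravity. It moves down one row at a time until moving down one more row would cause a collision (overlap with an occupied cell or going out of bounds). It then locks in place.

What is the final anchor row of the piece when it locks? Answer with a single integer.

Answer: 4

Derivation:
Spawn at (row=0, col=6). Try each row:
  row 0: fits
  row 1: fits
  row 2: fits
  row 3: fits
  row 4: fits
  row 5: blocked -> lock at row 4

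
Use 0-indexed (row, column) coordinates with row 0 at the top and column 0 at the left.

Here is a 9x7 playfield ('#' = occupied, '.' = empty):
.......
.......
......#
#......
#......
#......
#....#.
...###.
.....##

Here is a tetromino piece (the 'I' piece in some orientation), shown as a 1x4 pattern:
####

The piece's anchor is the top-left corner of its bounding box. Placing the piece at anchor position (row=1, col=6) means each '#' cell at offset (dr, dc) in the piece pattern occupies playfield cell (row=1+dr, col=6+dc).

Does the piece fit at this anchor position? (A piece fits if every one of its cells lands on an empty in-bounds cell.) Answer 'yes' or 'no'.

Check each piece cell at anchor (1, 6):
  offset (0,0) -> (1,6): empty -> OK
  offset (0,1) -> (1,7): out of bounds -> FAIL
  offset (0,2) -> (1,8): out of bounds -> FAIL
  offset (0,3) -> (1,9): out of bounds -> FAIL
All cells valid: no

Answer: no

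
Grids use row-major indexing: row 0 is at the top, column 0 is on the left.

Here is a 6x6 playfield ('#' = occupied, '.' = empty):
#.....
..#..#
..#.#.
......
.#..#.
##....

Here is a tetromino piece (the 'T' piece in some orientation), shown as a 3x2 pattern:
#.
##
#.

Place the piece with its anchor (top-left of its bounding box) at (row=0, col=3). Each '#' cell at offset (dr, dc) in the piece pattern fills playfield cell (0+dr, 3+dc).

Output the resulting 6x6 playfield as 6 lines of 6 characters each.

Answer: #..#..
..####
..###.
......
.#..#.
##....

Derivation:
Fill (0+0,3+0) = (0,3)
Fill (0+1,3+0) = (1,3)
Fill (0+1,3+1) = (1,4)
Fill (0+2,3+0) = (2,3)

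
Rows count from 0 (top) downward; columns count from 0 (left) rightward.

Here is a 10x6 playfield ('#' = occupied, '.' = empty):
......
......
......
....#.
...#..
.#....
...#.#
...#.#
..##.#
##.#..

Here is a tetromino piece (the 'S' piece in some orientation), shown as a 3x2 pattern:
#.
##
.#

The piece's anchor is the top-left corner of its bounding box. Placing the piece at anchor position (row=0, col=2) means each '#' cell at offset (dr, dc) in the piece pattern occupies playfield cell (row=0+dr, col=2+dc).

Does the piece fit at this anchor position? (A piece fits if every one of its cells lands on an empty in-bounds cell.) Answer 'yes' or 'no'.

Check each piece cell at anchor (0, 2):
  offset (0,0) -> (0,2): empty -> OK
  offset (1,0) -> (1,2): empty -> OK
  offset (1,1) -> (1,3): empty -> OK
  offset (2,1) -> (2,3): empty -> OK
All cells valid: yes

Answer: yes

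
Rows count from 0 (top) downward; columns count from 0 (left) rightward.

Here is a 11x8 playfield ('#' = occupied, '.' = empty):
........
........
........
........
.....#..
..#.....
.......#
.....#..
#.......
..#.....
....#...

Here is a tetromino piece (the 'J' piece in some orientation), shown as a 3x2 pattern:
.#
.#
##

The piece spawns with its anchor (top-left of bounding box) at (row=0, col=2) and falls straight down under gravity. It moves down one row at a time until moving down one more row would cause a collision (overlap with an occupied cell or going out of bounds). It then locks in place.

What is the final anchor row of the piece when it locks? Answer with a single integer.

Spawn at (row=0, col=2). Try each row:
  row 0: fits
  row 1: fits
  row 2: fits
  row 3: blocked -> lock at row 2

Answer: 2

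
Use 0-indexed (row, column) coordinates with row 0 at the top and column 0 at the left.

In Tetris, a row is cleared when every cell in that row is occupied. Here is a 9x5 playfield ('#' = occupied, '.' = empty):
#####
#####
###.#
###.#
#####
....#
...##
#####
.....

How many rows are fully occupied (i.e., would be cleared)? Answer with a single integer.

Check each row:
  row 0: 0 empty cells -> FULL (clear)
  row 1: 0 empty cells -> FULL (clear)
  row 2: 1 empty cell -> not full
  row 3: 1 empty cell -> not full
  row 4: 0 empty cells -> FULL (clear)
  row 5: 4 empty cells -> not full
  row 6: 3 empty cells -> not full
  row 7: 0 empty cells -> FULL (clear)
  row 8: 5 empty cells -> not full
Total rows cleared: 4

Answer: 4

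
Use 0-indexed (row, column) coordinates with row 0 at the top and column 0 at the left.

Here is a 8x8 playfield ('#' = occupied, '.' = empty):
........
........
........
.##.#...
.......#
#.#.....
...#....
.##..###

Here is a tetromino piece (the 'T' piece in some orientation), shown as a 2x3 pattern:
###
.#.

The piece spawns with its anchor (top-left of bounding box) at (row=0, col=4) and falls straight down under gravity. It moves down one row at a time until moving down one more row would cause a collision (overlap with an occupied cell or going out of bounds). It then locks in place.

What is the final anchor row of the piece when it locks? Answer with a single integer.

Spawn at (row=0, col=4). Try each row:
  row 0: fits
  row 1: fits
  row 2: fits
  row 3: blocked -> lock at row 2

Answer: 2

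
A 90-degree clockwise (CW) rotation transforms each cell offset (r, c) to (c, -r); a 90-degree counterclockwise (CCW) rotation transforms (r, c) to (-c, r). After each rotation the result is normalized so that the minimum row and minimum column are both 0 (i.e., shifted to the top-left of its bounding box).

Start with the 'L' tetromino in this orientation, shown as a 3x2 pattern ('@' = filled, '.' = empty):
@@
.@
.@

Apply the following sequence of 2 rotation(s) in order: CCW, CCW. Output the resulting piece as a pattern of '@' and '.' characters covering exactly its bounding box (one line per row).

Answer: @.
@.
@@

Derivation:
Start:
@@
.@
.@
After rotation 1 (CCW):
@@@
@..
After rotation 2 (CCW):
@.
@.
@@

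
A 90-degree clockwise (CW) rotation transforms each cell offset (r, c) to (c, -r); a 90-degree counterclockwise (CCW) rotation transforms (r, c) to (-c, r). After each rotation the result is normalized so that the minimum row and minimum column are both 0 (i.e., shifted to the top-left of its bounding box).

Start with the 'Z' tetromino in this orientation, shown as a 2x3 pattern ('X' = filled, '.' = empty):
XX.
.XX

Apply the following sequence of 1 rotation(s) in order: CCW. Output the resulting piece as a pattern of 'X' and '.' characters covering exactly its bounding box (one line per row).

Start:
XX.
.XX
After rotation 1 (CCW):
.X
XX
X.

Answer: .X
XX
X.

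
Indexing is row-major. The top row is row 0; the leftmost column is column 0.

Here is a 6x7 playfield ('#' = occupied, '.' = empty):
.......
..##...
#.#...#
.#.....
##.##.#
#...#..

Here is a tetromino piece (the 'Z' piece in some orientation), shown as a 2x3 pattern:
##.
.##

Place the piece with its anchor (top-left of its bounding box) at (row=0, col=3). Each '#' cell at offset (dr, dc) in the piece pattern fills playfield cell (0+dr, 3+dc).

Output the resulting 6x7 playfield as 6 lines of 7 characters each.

Fill (0+0,3+0) = (0,3)
Fill (0+0,3+1) = (0,4)
Fill (0+1,3+1) = (1,4)
Fill (0+1,3+2) = (1,5)

Answer: ...##..
..####.
#.#...#
.#.....
##.##.#
#...#..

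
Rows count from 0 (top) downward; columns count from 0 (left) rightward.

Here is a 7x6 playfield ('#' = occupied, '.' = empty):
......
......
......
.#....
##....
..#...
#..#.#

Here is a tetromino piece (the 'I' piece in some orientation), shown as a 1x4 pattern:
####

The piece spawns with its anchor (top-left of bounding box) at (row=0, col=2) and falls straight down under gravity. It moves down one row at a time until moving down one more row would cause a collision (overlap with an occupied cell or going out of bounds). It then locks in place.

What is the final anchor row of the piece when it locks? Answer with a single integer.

Answer: 4

Derivation:
Spawn at (row=0, col=2). Try each row:
  row 0: fits
  row 1: fits
  row 2: fits
  row 3: fits
  row 4: fits
  row 5: blocked -> lock at row 4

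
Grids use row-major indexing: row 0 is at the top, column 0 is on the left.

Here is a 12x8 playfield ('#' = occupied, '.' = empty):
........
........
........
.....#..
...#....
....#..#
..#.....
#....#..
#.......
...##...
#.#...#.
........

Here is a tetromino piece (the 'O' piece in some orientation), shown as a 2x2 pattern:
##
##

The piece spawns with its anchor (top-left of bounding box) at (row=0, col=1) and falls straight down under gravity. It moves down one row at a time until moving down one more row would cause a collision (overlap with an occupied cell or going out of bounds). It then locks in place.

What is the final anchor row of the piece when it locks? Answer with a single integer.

Spawn at (row=0, col=1). Try each row:
  row 0: fits
  row 1: fits
  row 2: fits
  row 3: fits
  row 4: fits
  row 5: blocked -> lock at row 4

Answer: 4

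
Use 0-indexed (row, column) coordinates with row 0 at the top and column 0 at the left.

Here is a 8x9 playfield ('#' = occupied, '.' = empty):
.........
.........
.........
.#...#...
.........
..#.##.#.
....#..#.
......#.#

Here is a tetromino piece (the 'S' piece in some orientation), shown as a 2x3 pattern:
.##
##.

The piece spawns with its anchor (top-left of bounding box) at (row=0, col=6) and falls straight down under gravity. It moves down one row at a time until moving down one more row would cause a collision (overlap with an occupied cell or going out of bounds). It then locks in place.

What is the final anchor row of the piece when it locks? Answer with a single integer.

Answer: 3

Derivation:
Spawn at (row=0, col=6). Try each row:
  row 0: fits
  row 1: fits
  row 2: fits
  row 3: fits
  row 4: blocked -> lock at row 3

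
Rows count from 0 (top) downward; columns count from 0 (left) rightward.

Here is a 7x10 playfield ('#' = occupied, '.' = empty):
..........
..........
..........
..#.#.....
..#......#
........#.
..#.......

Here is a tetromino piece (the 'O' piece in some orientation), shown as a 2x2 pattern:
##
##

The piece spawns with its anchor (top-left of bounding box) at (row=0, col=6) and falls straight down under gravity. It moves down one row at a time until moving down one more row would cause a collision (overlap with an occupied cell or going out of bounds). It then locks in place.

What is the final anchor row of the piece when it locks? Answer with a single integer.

Answer: 5

Derivation:
Spawn at (row=0, col=6). Try each row:
  row 0: fits
  row 1: fits
  row 2: fits
  row 3: fits
  row 4: fits
  row 5: fits
  row 6: blocked -> lock at row 5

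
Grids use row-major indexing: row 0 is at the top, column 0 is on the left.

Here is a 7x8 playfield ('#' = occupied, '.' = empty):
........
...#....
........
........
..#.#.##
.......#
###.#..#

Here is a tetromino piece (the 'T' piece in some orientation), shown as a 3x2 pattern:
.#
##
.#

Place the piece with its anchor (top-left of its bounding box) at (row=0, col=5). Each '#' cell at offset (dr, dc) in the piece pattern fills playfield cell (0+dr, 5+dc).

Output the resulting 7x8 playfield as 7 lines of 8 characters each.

Fill (0+0,5+1) = (0,6)
Fill (0+1,5+0) = (1,5)
Fill (0+1,5+1) = (1,6)
Fill (0+2,5+1) = (2,6)

Answer: ......#.
...#.##.
......#.
........
..#.#.##
.......#
###.#..#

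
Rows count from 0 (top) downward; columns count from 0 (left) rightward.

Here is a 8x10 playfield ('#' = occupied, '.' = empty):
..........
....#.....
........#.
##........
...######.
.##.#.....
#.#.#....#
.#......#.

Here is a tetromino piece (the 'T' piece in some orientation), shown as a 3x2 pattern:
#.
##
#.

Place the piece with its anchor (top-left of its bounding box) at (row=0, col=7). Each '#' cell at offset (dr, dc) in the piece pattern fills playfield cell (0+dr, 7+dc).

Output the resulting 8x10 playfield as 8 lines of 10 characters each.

Answer: .......#..
....#..##.
.......##.
##........
...######.
.##.#.....
#.#.#....#
.#......#.

Derivation:
Fill (0+0,7+0) = (0,7)
Fill (0+1,7+0) = (1,7)
Fill (0+1,7+1) = (1,8)
Fill (0+2,7+0) = (2,7)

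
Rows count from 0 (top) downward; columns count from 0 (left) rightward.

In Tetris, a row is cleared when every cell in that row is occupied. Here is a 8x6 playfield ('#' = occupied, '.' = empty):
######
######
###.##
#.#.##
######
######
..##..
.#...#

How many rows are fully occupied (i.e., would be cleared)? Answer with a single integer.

Answer: 4

Derivation:
Check each row:
  row 0: 0 empty cells -> FULL (clear)
  row 1: 0 empty cells -> FULL (clear)
  row 2: 1 empty cell -> not full
  row 3: 2 empty cells -> not full
  row 4: 0 empty cells -> FULL (clear)
  row 5: 0 empty cells -> FULL (clear)
  row 6: 4 empty cells -> not full
  row 7: 4 empty cells -> not full
Total rows cleared: 4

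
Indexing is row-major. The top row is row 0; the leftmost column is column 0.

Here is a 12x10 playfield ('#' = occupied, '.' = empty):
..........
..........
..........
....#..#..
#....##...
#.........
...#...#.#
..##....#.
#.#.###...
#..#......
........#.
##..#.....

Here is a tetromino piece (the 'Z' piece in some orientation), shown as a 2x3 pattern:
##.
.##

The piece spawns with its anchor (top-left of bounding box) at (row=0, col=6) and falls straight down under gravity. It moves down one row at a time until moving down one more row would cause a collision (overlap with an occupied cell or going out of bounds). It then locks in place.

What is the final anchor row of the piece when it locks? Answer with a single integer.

Answer: 1

Derivation:
Spawn at (row=0, col=6). Try each row:
  row 0: fits
  row 1: fits
  row 2: blocked -> lock at row 1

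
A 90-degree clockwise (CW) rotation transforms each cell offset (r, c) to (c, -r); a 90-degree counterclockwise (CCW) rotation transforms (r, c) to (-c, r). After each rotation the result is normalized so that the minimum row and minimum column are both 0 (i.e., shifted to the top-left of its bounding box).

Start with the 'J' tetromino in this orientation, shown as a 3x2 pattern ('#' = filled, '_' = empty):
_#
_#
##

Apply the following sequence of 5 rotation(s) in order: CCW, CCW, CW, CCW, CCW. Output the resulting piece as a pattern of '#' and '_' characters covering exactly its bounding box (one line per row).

Start:
_#
_#
##
After rotation 1 (CCW):
###
__#
After rotation 2 (CCW):
##
#_
#_
After rotation 3 (CW):
###
__#
After rotation 4 (CCW):
##
#_
#_
After rotation 5 (CCW):
#__
###

Answer: #__
###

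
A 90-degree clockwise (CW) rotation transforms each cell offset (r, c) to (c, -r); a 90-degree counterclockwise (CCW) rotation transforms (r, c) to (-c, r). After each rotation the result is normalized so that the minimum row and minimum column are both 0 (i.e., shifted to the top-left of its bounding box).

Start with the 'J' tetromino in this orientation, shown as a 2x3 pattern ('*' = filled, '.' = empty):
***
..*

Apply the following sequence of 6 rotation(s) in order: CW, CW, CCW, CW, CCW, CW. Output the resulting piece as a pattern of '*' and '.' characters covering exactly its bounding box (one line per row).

Answer: *..
***

Derivation:
Start:
***
..*
After rotation 1 (CW):
.*
.*
**
After rotation 2 (CW):
*..
***
After rotation 3 (CCW):
.*
.*
**
After rotation 4 (CW):
*..
***
After rotation 5 (CCW):
.*
.*
**
After rotation 6 (CW):
*..
***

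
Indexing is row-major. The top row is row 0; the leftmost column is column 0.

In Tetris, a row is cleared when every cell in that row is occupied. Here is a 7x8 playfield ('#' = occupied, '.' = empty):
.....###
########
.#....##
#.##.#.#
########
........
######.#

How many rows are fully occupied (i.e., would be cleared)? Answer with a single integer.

Check each row:
  row 0: 5 empty cells -> not full
  row 1: 0 empty cells -> FULL (clear)
  row 2: 5 empty cells -> not full
  row 3: 3 empty cells -> not full
  row 4: 0 empty cells -> FULL (clear)
  row 5: 8 empty cells -> not full
  row 6: 1 empty cell -> not full
Total rows cleared: 2

Answer: 2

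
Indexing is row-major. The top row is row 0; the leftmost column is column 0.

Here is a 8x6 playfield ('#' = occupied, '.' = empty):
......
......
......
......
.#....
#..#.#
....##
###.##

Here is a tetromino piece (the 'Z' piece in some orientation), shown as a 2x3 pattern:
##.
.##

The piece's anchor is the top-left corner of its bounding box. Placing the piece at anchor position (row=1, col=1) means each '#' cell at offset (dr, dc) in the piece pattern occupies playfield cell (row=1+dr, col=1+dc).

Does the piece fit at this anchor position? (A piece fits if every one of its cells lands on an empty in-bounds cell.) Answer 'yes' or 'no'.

Check each piece cell at anchor (1, 1):
  offset (0,0) -> (1,1): empty -> OK
  offset (0,1) -> (1,2): empty -> OK
  offset (1,1) -> (2,2): empty -> OK
  offset (1,2) -> (2,3): empty -> OK
All cells valid: yes

Answer: yes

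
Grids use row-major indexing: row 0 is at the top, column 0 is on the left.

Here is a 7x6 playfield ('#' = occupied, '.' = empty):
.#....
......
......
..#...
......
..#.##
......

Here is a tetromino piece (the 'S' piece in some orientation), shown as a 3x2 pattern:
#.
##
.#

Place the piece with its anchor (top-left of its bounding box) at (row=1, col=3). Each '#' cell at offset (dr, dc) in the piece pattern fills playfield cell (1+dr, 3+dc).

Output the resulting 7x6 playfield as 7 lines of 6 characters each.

Fill (1+0,3+0) = (1,3)
Fill (1+1,3+0) = (2,3)
Fill (1+1,3+1) = (2,4)
Fill (1+2,3+1) = (3,4)

Answer: .#....
...#..
...##.
..#.#.
......
..#.##
......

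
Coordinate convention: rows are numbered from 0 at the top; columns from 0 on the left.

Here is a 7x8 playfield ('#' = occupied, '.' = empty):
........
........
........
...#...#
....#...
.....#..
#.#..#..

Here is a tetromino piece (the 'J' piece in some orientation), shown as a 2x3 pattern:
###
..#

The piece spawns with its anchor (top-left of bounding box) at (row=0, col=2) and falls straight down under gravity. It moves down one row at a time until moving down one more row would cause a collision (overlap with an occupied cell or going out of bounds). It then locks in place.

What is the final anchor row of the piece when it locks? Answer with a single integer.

Spawn at (row=0, col=2). Try each row:
  row 0: fits
  row 1: fits
  row 2: fits
  row 3: blocked -> lock at row 2

Answer: 2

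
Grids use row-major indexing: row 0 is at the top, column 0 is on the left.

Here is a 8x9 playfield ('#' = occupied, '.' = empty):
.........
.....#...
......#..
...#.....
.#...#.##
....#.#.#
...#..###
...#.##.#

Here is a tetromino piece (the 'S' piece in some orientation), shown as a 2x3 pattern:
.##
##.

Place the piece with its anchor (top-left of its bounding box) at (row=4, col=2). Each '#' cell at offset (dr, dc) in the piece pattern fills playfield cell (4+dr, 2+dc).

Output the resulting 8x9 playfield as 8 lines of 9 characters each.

Answer: .........
.....#...
......#..
...#.....
.#.###.##
..###.#.#
...#..###
...#.##.#

Derivation:
Fill (4+0,2+1) = (4,3)
Fill (4+0,2+2) = (4,4)
Fill (4+1,2+0) = (5,2)
Fill (4+1,2+1) = (5,3)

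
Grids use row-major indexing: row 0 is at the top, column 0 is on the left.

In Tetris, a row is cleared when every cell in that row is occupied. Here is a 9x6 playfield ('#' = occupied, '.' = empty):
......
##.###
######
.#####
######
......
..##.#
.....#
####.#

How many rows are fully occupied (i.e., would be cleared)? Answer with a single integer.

Answer: 2

Derivation:
Check each row:
  row 0: 6 empty cells -> not full
  row 1: 1 empty cell -> not full
  row 2: 0 empty cells -> FULL (clear)
  row 3: 1 empty cell -> not full
  row 4: 0 empty cells -> FULL (clear)
  row 5: 6 empty cells -> not full
  row 6: 3 empty cells -> not full
  row 7: 5 empty cells -> not full
  row 8: 1 empty cell -> not full
Total rows cleared: 2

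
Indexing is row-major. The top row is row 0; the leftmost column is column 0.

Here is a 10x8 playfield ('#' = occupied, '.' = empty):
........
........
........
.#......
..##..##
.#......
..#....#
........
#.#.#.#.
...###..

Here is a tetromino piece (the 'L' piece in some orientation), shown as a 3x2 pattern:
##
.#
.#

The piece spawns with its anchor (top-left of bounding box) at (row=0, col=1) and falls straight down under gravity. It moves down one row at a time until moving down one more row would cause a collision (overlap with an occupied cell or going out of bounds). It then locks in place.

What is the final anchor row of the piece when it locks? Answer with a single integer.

Spawn at (row=0, col=1). Try each row:
  row 0: fits
  row 1: fits
  row 2: blocked -> lock at row 1

Answer: 1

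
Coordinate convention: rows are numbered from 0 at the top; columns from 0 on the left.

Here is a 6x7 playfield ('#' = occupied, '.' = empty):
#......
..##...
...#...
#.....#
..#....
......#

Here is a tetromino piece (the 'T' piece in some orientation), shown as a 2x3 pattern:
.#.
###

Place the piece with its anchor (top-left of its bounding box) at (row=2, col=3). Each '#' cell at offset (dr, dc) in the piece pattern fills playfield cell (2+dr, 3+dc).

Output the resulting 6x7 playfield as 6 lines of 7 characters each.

Fill (2+0,3+1) = (2,4)
Fill (2+1,3+0) = (3,3)
Fill (2+1,3+1) = (3,4)
Fill (2+1,3+2) = (3,5)

Answer: #......
..##...
...##..
#..####
..#....
......#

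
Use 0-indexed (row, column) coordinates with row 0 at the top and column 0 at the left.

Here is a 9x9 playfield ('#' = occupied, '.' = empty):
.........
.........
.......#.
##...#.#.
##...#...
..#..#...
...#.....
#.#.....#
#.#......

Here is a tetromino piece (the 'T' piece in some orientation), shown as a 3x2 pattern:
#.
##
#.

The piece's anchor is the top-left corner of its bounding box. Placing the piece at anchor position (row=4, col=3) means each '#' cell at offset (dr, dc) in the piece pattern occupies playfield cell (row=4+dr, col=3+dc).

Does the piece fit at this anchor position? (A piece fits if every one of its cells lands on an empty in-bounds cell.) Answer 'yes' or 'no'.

Answer: no

Derivation:
Check each piece cell at anchor (4, 3):
  offset (0,0) -> (4,3): empty -> OK
  offset (1,0) -> (5,3): empty -> OK
  offset (1,1) -> (5,4): empty -> OK
  offset (2,0) -> (6,3): occupied ('#') -> FAIL
All cells valid: no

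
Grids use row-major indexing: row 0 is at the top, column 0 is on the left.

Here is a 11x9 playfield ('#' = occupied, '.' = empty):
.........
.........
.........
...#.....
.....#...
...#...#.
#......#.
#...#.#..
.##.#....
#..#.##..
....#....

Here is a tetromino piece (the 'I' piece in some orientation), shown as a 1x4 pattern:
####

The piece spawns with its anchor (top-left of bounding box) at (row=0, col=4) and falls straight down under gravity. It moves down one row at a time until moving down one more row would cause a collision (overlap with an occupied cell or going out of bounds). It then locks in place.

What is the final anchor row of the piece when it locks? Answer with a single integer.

Answer: 3

Derivation:
Spawn at (row=0, col=4). Try each row:
  row 0: fits
  row 1: fits
  row 2: fits
  row 3: fits
  row 4: blocked -> lock at row 3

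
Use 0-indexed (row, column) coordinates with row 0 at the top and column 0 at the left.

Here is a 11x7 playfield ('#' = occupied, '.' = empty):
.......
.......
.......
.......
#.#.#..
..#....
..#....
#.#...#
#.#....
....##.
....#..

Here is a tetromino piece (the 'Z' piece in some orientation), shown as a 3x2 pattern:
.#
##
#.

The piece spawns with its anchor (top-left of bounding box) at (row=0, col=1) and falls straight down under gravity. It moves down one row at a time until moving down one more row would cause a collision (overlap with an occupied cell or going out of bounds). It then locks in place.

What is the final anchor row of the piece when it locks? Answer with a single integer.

Answer: 2

Derivation:
Spawn at (row=0, col=1). Try each row:
  row 0: fits
  row 1: fits
  row 2: fits
  row 3: blocked -> lock at row 2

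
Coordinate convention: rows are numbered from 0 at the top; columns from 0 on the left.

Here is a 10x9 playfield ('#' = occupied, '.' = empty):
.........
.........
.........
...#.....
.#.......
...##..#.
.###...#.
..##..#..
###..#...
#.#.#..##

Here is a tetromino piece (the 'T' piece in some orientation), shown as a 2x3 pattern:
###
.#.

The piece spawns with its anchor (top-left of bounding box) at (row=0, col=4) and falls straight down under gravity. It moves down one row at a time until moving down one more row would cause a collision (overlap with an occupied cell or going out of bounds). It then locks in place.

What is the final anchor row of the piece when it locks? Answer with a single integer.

Spawn at (row=0, col=4). Try each row:
  row 0: fits
  row 1: fits
  row 2: fits
  row 3: fits
  row 4: fits
  row 5: blocked -> lock at row 4

Answer: 4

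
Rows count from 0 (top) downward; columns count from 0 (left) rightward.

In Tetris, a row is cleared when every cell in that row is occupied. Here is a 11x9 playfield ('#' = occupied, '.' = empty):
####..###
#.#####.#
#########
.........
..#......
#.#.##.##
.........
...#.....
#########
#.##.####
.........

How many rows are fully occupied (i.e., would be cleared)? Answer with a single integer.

Answer: 2

Derivation:
Check each row:
  row 0: 2 empty cells -> not full
  row 1: 2 empty cells -> not full
  row 2: 0 empty cells -> FULL (clear)
  row 3: 9 empty cells -> not full
  row 4: 8 empty cells -> not full
  row 5: 3 empty cells -> not full
  row 6: 9 empty cells -> not full
  row 7: 8 empty cells -> not full
  row 8: 0 empty cells -> FULL (clear)
  row 9: 2 empty cells -> not full
  row 10: 9 empty cells -> not full
Total rows cleared: 2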